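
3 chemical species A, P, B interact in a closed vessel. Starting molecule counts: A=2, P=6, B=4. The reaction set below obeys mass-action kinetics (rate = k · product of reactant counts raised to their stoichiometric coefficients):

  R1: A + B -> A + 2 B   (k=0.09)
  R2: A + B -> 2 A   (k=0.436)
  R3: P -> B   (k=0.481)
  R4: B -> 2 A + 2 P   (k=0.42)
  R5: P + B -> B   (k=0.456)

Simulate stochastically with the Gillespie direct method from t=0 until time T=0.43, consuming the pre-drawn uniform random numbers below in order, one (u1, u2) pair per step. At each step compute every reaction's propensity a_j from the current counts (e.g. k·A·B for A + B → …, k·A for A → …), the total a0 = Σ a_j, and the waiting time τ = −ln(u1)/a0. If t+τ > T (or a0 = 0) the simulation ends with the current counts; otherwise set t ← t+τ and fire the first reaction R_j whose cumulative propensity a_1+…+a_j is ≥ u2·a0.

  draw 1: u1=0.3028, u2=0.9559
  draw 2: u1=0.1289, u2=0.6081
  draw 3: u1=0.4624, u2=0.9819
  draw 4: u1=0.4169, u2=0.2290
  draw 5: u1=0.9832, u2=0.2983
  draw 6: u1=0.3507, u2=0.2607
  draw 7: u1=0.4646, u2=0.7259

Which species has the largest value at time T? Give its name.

Dominant species at T: A

t=0.000: A=2 P=6 B=4
Draw 1: a1=0.720, a2=3.488, a3=2.886, a4=1.680, a5=10.944, a0=19.718; τ=−ln(0.3028)/19.718=0.061 → t=0.061; u2·a0=0.9559·19.718=18.848; a1+…+a4=8.774 < 18.848 ≤ a1+…+a5=19.718 → R5 fires; A=2 P=5 B=4
Draw 2: a1=0.720, a2=3.488, a3=2.405, a4=1.680, a5=9.120, a0=17.413; τ=−ln(0.1289)/17.413=0.118 → t=0.178; u2·a0=0.6081·17.413=10.589; a1+…+a4=8.293 < 10.589 ≤ a1+…+a5=17.413 → R5 fires; A=2 P=4 B=4
Draw 3: a1=0.720, a2=3.488, a3=1.924, a4=1.680, a5=7.296, a0=15.108; τ=−ln(0.4624)/15.108=0.051 → t=0.229; u2·a0=0.9819·15.108=14.835; a1+…+a4=7.812 < 14.835 ≤ a1+…+a5=15.108 → R5 fires; A=2 P=3 B=4
Draw 4: a1=0.720, a2=3.488, a3=1.443, a4=1.680, a5=5.472, a0=12.803; τ=−ln(0.4169)/12.803=0.068 → t=0.298; u2·a0=0.2290·12.803=2.932; a1=0.720 < 2.932 ≤ a1+a2=4.208 → R2 fires; A=3 P=3 B=3
Draw 5: a1=0.810, a2=3.924, a3=1.443, a4=1.260, a5=4.104, a0=11.541; τ=−ln(0.9832)/11.541=0.001 → t=0.299; u2·a0=0.2983·11.541=3.443; a1=0.810 < 3.443 ≤ a1+a2=4.734 → R2 fires; A=4 P=3 B=2
Draw 6: a1=0.720, a2=3.488, a3=1.443, a4=0.840, a5=2.736, a0=9.227; τ=−ln(0.3507)/9.227=0.114 → t=0.413; u2·a0=0.2607·9.227=2.405; a1=0.720 < 2.405 ≤ a1+a2=4.208 → R2 fires; A=5 P=3 B=1
Draw 7: a1=0.450, a2=2.180, a3=1.443, a4=0.420, a5=1.368, a0=5.861; τ=−ln(0.4646)/5.861=0.131 → t=0.543 > T=0.43: stop.
At T=0.43: A=5 P=3 B=1; the largest is A.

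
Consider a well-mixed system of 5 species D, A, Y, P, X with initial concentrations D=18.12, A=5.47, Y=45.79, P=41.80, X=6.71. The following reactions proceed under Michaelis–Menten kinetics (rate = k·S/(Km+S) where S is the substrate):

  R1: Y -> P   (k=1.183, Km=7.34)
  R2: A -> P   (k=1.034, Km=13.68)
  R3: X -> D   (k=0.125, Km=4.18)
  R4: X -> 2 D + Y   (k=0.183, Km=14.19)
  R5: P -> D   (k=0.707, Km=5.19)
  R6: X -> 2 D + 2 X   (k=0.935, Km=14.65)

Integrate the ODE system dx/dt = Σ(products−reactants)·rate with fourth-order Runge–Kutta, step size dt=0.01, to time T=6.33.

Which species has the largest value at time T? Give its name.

Dominant species at T: P

RK4 with dt=0.01: 633 steps to T=6.33. Trajectory (selected grid times):
t=0.00: D=18.12 A=5.47 Y=45.79 P=41.80 X=6.71
t=0.70: D=19.11 A=5.27 Y=45.12 P=42.28 X=6.82
t=1.41: D=20.12 A=5.06 Y=44.44 P=42.75 X=6.94
t=2.11: D=21.13 A=4.87 Y=43.77 P=43.21 X=7.05
t=2.81: D=22.14 A=4.68 Y=43.11 P=43.67 X=7.17
t=3.52: D=23.17 A=4.50 Y=42.43 P=44.12 X=7.29
t=4.22: D=24.19 A=4.32 Y=41.77 P=44.56 X=7.40
t=4.92: D=25.22 A=4.15 Y=41.11 P=44.99 X=7.53
t=5.63: D=26.27 A=3.98 Y=40.45 P=45.42 X=7.65
t=6.33: D=27.31 A=3.82 Y=39.79 P=45.84 X=7.77
At T=6.33: D=27.31 A=3.82 Y=39.79 P=45.84 X=7.77; the largest is P.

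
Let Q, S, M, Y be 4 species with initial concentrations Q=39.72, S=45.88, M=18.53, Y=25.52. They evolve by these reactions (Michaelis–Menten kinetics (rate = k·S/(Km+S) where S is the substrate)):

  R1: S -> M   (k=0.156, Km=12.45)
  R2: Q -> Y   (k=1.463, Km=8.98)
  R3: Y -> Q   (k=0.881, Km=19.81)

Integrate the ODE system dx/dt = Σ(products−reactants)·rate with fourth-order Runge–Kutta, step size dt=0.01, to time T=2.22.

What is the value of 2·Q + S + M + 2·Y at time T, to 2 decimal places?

Check how each reaction changes W = 2·Q + S + M + 2·Y (weight of products minus weight of reactants):
R1: S -> M: (1·1) − (1·1) = 1 − 1 = 0
R2: Q -> Y: (2·1) − (2·1) = 2 − 2 = 0
R3: Y -> Q: (2·1) − (2·1) = 2 − 2 = 0
Every reaction leaves W unchanged, so W is conserved and no simulation is needed: W(T) = W(0) = 2·39.72 + 45.88 + 18.53 + 2·25.52 = 194.89

Value at T = 194.89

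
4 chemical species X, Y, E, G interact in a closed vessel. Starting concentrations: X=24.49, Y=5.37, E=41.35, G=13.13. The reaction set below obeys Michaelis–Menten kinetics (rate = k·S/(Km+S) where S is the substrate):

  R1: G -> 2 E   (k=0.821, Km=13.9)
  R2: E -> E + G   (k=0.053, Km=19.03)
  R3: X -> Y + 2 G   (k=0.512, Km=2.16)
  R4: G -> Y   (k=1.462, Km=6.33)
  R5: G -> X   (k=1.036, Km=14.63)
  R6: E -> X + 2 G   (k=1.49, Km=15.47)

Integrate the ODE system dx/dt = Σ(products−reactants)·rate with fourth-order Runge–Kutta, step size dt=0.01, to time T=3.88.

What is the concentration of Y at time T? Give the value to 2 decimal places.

Y at T = 11.22

RK4 with dt=0.01: 388 steps to T=3.88. Trajectory (selected grid times):
t=0.00: X=24.49 Y=5.37 E=41.35 G=13.13
t=0.43: X=24.97 Y=6.00 E=41.23 G=13.67
t=0.86: X=25.45 Y=6.63 E=41.12 G=14.20
t=1.29: X=25.93 Y=7.27 E=41.01 G=14.71
t=1.72: X=26.42 Y=7.92 E=40.91 G=15.21
t=2.16: X=26.92 Y=8.58 E=40.82 G=15.72
t=2.59: X=27.41 Y=9.24 E=40.73 G=16.20
t=3.02: X=27.91 Y=9.90 E=40.65 G=16.67
t=3.45: X=28.41 Y=10.56 E=40.57 G=17.13
t=3.88: X=28.91 Y=11.22 E=40.50 G=17.58
Read off Y at T=3.88: 11.22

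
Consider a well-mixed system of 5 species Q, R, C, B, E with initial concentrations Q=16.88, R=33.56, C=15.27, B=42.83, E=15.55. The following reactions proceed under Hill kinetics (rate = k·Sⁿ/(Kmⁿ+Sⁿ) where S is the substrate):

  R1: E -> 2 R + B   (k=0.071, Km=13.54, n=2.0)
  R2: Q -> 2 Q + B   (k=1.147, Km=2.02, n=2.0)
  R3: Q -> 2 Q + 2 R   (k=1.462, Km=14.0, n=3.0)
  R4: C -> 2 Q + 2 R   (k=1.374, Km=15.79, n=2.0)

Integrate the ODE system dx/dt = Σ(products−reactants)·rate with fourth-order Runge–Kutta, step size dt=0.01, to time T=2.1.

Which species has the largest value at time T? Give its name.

Dominant species at T: B

RK4 with dt=0.01: 210 steps to T=2.1. Trajectory (selected grid times):
t=0.00: Q=16.88 R=33.56 C=15.27 B=42.83 E=15.55
t=0.23: Q=17.66 R=34.32 C=15.12 B=43.10 E=15.54
t=0.47: Q=18.49 R=35.13 C=14.96 B=43.38 E=15.53
t=0.70: Q=19.29 R=35.93 C=14.81 B=43.65 E=15.52
t=0.93: Q=20.09 R=36.73 C=14.67 B=43.92 E=15.51
t=1.17: Q=20.93 R=37.59 C=14.51 B=44.20 E=15.50
t=1.40: Q=21.74 R=38.42 C=14.37 B=44.47 E=15.49
t=1.63: Q=22.56 R=39.26 C=14.23 B=44.75 E=15.48
t=1.87: Q=23.41 R=40.15 C=14.08 B=45.03 E=15.47
t=2.10: Q=24.23 R=41.00 C=13.94 B=45.30 E=15.47
At T=2.1: Q=24.23 R=41.00 C=13.94 B=45.30 E=15.47; the largest is B.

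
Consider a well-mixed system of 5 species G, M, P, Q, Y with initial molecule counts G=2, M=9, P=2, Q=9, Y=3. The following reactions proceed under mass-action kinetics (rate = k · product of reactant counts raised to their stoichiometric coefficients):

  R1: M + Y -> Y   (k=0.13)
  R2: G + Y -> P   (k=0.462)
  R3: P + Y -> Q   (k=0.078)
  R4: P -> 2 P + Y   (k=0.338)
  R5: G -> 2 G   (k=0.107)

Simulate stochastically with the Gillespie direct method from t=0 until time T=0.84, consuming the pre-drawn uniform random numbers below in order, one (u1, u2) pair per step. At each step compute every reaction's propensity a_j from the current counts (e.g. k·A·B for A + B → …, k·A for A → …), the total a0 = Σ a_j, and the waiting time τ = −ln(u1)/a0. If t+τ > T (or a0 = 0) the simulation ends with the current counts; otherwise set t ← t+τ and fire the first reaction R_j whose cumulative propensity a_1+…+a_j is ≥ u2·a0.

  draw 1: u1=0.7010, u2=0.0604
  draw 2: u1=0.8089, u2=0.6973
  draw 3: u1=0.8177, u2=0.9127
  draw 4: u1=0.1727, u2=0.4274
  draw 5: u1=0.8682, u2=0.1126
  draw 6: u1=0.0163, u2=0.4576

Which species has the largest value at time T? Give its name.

t=0.000: G=2 M=9 P=2 Q=9 Y=3
Draw 1: a1=3.510, a2=2.772, a3=0.468, a4=0.676, a5=0.214, a0=7.640; τ=−ln(0.7010)/7.640=0.046 → t=0.046; u2·a0=0.0604·7.640=0.461 ≤ a1=3.510 → R1 fires; G=2 M=8 P=2 Q=9 Y=3
Draw 2: a1=3.120, a2=2.772, a3=0.468, a4=0.676, a5=0.214, a0=7.250; τ=−ln(0.8089)/7.250=0.029 → t=0.076; u2·a0=0.6973·7.250=5.055; a1=3.120 < 5.055 ≤ a1+a2=5.892 → R2 fires; G=1 M=8 P=3 Q=9 Y=2
Draw 3: a1=2.080, a2=0.924, a3=0.468, a4=1.014, a5=0.107, a0=4.593; τ=−ln(0.8177)/4.593=0.044 → t=0.120; u2·a0=0.9127·4.593=4.192; a1+…+a3=3.472 < 4.192 ≤ a1+…+a4=4.486 → R4 fires; G=1 M=8 P=4 Q=9 Y=3
Draw 4: a1=3.120, a2=1.386, a3=0.936, a4=1.352, a5=0.107, a0=6.901; τ=−ln(0.1727)/6.901=0.254 → t=0.374; u2·a0=0.4274·6.901=2.949 ≤ a1=3.120 → R1 fires; G=1 M=7 P=4 Q=9 Y=3
Draw 5: a1=2.730, a2=1.386, a3=0.936, a4=1.352, a5=0.107, a0=6.511; τ=−ln(0.8682)/6.511=0.022 → t=0.396; u2·a0=0.1126·6.511=0.733 ≤ a1=2.730 → R1 fires; G=1 M=6 P=4 Q=9 Y=3
Draw 6: a1=2.340, a2=1.386, a3=0.936, a4=1.352, a5=0.107, a0=6.121; τ=−ln(0.0163)/6.121=0.673 → t=1.068 > T=0.84: stop.
At T=0.84: G=1 M=6 P=4 Q=9 Y=3; the largest is Q.

Dominant species at T: Q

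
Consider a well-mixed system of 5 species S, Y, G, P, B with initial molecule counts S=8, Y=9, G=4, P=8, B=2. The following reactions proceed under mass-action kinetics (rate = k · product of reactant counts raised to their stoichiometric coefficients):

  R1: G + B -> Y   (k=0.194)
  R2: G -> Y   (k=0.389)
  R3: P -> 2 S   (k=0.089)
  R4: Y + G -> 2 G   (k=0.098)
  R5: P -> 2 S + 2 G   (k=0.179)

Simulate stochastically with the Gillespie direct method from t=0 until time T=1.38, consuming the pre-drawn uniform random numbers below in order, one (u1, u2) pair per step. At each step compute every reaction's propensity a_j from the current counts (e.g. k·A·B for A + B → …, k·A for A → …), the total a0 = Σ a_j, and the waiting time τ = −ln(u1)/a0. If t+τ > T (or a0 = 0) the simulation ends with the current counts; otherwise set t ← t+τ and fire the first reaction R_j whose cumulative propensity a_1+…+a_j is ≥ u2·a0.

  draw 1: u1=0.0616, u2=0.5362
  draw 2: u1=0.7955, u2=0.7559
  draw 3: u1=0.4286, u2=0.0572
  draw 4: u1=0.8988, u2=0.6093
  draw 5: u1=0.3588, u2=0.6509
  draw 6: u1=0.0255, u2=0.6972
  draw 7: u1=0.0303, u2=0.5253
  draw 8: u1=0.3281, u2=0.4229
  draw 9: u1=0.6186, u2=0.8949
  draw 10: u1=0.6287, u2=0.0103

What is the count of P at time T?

t=0.000: S=8 Y=9 G=4 P=8 B=2
Draw 1: a1=1.552, a2=1.556, a3=0.712, a4=3.528, a5=1.432, a0=8.780; τ=−ln(0.0616)/8.780=0.317 → t=0.317; u2·a0=0.5362·8.780=4.708; a1+…+a3=3.820 < 4.708 ≤ a1+…+a4=7.348 → R4 fires; S=8 Y=8 G=5 P=8 B=2
Draw 2: a1=1.940, a2=1.945, a3=0.712, a4=3.920, a5=1.432, a0=9.949; τ=−ln(0.7955)/9.949=0.023 → t=0.340; u2·a0=0.7559·9.949=7.520; a1+…+a3=4.597 < 7.520 ≤ a1+…+a4=8.517 → R4 fires; S=8 Y=7 G=6 P=8 B=2
Draw 3: a1=2.328, a2=2.334, a3=0.712, a4=4.116, a5=1.432, a0=10.922; τ=−ln(0.4286)/10.922=0.078 → t=0.418; u2·a0=0.0572·10.922=0.625 ≤ a1=2.328 → R1 fires; S=8 Y=8 G=5 P=8 B=1
Draw 4: a1=0.970, a2=1.945, a3=0.712, a4=3.920, a5=1.432, a0=8.979; τ=−ln(0.8988)/8.979=0.012 → t=0.430; u2·a0=0.6093·8.979=5.471; a1+…+a3=3.627 < 5.471 ≤ a1+…+a4=7.547 → R4 fires; S=8 Y=7 G=6 P=8 B=1
Draw 5: a1=1.164, a2=2.334, a3=0.712, a4=4.116, a5=1.432, a0=9.758; τ=−ln(0.3588)/9.758=0.105 → t=0.535; u2·a0=0.6509·9.758=6.351; a1+…+a3=4.210 < 6.351 ≤ a1+…+a4=8.326 → R4 fires; S=8 Y=6 G=7 P=8 B=1
Draw 6: a1=1.358, a2=2.723, a3=0.712, a4=4.116, a5=1.432, a0=10.341; τ=−ln(0.0255)/10.341=0.355 → t=0.890; u2·a0=0.6972·10.341=7.210; a1+…+a3=4.793 < 7.210 ≤ a1+…+a4=8.909 → R4 fires; S=8 Y=5 G=8 P=8 B=1
Draw 7: a1=1.552, a2=3.112, a3=0.712, a4=3.920, a5=1.432, a0=10.728; τ=−ln(0.0303)/10.728=0.326 → t=1.216; u2·a0=0.5253·10.728=5.635; a1+…+a3=5.376 < 5.635 ≤ a1+…+a4=9.296 → R4 fires; S=8 Y=4 G=9 P=8 B=1
Draw 8: a1=1.746, a2=3.501, a3=0.712, a4=3.528, a5=1.432, a0=10.919; τ=−ln(0.3281)/10.919=0.102 → t=1.318; u2·a0=0.4229·10.919=4.618; a1=1.746 < 4.618 ≤ a1+a2=5.247 → R2 fires; S=8 Y=5 G=8 P=8 B=1
Draw 9: a1=1.552, a2=3.112, a3=0.712, a4=3.920, a5=1.432, a0=10.728; τ=−ln(0.6186)/10.728=0.045 → t=1.363; u2·a0=0.8949·10.728=9.600; a1+…+a4=9.296 < 9.600 ≤ a1+…+a5=10.728 → R5 fires; S=10 Y=5 G=10 P=7 B=1
Draw 10: a1=1.940, a2=3.890, a3=0.623, a4=4.900, a5=1.253, a0=12.606; τ=−ln(0.6287)/12.606=0.037 → t=1.399 > T=1.38: stop.
Read off P at T=1.38: 7

P at T = 7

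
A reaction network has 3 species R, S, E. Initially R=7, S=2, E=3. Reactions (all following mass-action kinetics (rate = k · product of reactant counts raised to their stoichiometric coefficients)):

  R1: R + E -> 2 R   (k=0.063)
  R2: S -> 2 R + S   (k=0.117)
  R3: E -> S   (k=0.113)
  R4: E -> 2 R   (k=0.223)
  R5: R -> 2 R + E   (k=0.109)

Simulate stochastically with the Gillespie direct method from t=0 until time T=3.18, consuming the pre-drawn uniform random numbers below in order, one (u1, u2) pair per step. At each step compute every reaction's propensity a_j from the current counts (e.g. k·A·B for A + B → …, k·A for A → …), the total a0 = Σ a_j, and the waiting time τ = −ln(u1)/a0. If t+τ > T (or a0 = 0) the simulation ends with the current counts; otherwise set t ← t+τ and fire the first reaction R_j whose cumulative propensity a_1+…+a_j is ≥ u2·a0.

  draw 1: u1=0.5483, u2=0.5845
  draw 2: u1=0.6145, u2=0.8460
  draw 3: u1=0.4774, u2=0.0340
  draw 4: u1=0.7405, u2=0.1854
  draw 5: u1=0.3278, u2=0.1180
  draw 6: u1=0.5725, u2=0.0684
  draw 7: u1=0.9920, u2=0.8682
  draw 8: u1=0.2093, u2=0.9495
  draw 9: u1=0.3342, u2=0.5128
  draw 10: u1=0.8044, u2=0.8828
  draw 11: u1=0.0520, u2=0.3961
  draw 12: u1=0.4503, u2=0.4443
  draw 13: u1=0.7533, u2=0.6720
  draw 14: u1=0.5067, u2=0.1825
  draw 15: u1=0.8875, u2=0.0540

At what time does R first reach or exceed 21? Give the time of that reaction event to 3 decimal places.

t=0.000: R=7 S=2 E=3
Draw 1: a1=1.323, a2=0.234, a3=0.339, a4=0.669, a5=0.763, a0=3.328; τ=−ln(0.5483)/3.328=0.181 → t=0.181; u2·a0=0.5845·3.328=1.945; a1+…+a3=1.896 < 1.945 ≤ a1+…+a4=2.565 → R4 fires; R=9 S=2 E=2
Draw 2: a1=1.134, a2=0.234, a3=0.226, a4=0.446, a5=0.981, a0=3.021; τ=−ln(0.6145)/3.021=0.161 → t=0.342; u2·a0=0.8460·3.021=2.556; a1+…+a4=2.040 < 2.556 ≤ a1+…+a5=3.021 → R5 fires; R=10 S=2 E=3
Draw 3: a1=1.890, a2=0.234, a3=0.339, a4=0.669, a5=1.090, a0=4.222; τ=−ln(0.4774)/4.222=0.175 → t=0.517; u2·a0=0.0340·4.222=0.144 ≤ a1=1.890 → R1 fires; R=11 S=2 E=2
Draw 4: a1=1.386, a2=0.234, a3=0.226, a4=0.446, a5=1.199, a0=3.491; τ=−ln(0.7405)/3.491=0.086 → t=0.603; u2·a0=0.1854·3.491=0.647 ≤ a1=1.386 → R1 fires; R=12 S=2 E=1
Draw 5: a1=0.756, a2=0.234, a3=0.113, a4=0.223, a5=1.308, a0=2.634; τ=−ln(0.3278)/2.634=0.423 → t=1.026; u2·a0=0.1180·2.634=0.311 ≤ a1=0.756 → R1 fires; R=13 S=2 E=0
Draw 6: a1=0.000, a2=0.234, a3=0.000, a4=0.000, a5=1.417, a0=1.651; τ=−ln(0.5725)/1.651=0.338 → t=1.364; u2·a0=0.0684·1.651=0.113; a1=0.000 < 0.113 ≤ a1+a2=0.234 → R2 fires; R=15 S=2 E=0
Draw 7: a1=0.000, a2=0.234, a3=0.000, a4=0.000, a5=1.635, a0=1.869; τ=−ln(0.9920)/1.869=0.004 → t=1.369; u2·a0=0.8682·1.869=1.623; a1+…+a4=0.234 < 1.623 ≤ a1+…+a5=1.869 → R5 fires; R=16 S=2 E=1
Draw 8: a1=1.008, a2=0.234, a3=0.113, a4=0.223, a5=1.744, a0=3.322; τ=−ln(0.2093)/3.322=0.471 → t=1.839; u2·a0=0.9495·3.322=3.154; a1+…+a4=1.578 < 3.154 ≤ a1+…+a5=3.322 → R5 fires; R=17 S=2 E=2
Draw 9: a1=2.142, a2=0.234, a3=0.226, a4=0.446, a5=1.853, a0=4.901; τ=−ln(0.3342)/4.901=0.224 → t=2.063; u2·a0=0.5128·4.901=2.513; a1+a2=2.376 < 2.513 ≤ a1+…+a3=2.602 → R3 fires; R=17 S=3 E=1
Draw 10: a1=1.071, a2=0.351, a3=0.113, a4=0.223, a5=1.853, a0=3.611; τ=−ln(0.8044)/3.611=0.060 → t=2.123; u2·a0=0.8828·3.611=3.188; a1+…+a4=1.758 < 3.188 ≤ a1+…+a5=3.611 → R5 fires; R=18 S=3 E=2
Draw 11: a1=2.268, a2=0.351, a3=0.226, a4=0.446, a5=1.962, a0=5.253; τ=−ln(0.0520)/5.253=0.563 → t=2.686; u2·a0=0.3961·5.253=2.081 ≤ a1=2.268 → R1 fires; R=19 S=3 E=1
Draw 12: a1=1.197, a2=0.351, a3=0.113, a4=0.223, a5=2.071, a0=3.955; τ=−ln(0.4503)/3.955=0.202 → t=2.888; u2·a0=0.4443·3.955=1.757; a1+…+a3=1.661 < 1.757 ≤ a1+…+a4=1.884 → R4 fires; R=21 S=3 E=0
Draw 13: a1=0.000, a2=0.351, a3=0.000, a4=0.000, a5=2.289, a0=2.640; τ=−ln(0.7533)/2.640=0.107 → t=2.995; u2·a0=0.6720·2.640=1.774; a1+…+a4=0.351 < 1.774 ≤ a1+…+a5=2.640 → R5 fires; R=22 S=3 E=1
Draw 14: a1=1.386, a2=0.351, a3=0.113, a4=0.223, a5=2.398, a0=4.471; τ=−ln(0.5067)/4.471=0.152 → t=3.147; u2·a0=0.1825·4.471=0.816 ≤ a1=1.386 → R1 fires; R=23 S=3 E=0
Draw 15: a1=0.000, a2=0.351, a3=0.000, a4=0.000, a5=2.507, a0=2.858; τ=−ln(0.8875)/2.858=0.042 → t=3.189 > T=3.18: stop.
R first becomes ≥ 21 when it reaches 21 at the event at t=2.888.

Threshold first reached at t = 2.888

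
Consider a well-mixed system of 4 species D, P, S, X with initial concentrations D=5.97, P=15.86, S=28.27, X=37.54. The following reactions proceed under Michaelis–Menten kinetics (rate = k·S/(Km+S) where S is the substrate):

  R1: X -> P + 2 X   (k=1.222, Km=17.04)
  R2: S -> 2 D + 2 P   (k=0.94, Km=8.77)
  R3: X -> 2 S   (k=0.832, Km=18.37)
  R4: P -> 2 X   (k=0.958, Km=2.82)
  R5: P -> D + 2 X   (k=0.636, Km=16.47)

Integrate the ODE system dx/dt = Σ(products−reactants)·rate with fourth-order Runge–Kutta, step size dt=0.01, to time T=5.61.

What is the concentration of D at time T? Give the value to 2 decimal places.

D at T = 16.01

RK4 with dt=0.01: 561 steps to T=5.61. Trajectory (selected grid times):
t=0.00: D=5.97 P=15.86 S=28.27 X=37.54
t=0.62: D=7.06 P=16.57 S=28.52 X=39.12
t=1.25: D=8.17 P=17.30 S=28.79 X=40.74
t=1.87: D=9.26 P=18.01 S=29.05 X=42.35
t=2.49: D=10.37 P=18.73 S=29.33 X=43.98
t=3.12: D=11.50 P=19.46 S=29.62 X=45.65
t=3.74: D=12.61 P=20.18 S=29.91 X=47.30
t=4.36: D=13.73 P=20.90 S=30.20 X=48.97
t=4.99: D=14.88 P=21.63 S=30.51 X=50.68
t=5.61: D=16.01 P=22.36 S=30.82 X=52.37
Read off D at T=5.61: 16.01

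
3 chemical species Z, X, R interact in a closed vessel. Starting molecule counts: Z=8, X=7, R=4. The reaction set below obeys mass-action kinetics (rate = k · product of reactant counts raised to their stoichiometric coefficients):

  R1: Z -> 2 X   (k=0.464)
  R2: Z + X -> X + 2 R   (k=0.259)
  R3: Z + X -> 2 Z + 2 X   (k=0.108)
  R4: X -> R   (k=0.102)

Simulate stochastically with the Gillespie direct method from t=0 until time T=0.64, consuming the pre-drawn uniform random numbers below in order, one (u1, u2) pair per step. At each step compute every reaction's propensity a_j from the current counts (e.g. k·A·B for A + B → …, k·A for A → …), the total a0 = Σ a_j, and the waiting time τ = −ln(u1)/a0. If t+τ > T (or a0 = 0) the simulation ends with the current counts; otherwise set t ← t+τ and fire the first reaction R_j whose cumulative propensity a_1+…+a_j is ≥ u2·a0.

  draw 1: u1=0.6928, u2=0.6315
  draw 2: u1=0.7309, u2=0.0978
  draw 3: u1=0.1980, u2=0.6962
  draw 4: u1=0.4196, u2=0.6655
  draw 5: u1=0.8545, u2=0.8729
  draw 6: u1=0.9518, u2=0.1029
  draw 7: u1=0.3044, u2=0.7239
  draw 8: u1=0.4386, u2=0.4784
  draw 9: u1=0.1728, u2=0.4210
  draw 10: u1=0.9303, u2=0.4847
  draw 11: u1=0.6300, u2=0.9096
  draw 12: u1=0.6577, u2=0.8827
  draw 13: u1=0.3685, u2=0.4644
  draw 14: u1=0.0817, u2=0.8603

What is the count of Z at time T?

t=0.000: Z=8 X=7 R=4
Draw 1: a1=3.712, a2=14.504, a3=6.048, a4=0.714, a0=24.978; τ=−ln(0.6928)/24.978=0.015 → t=0.015; u2·a0=0.6315·24.978=15.774; a1=3.712 < 15.774 ≤ a1+a2=18.216 → R2 fires; Z=7 X=7 R=6
Draw 2: a1=3.248, a2=12.691, a3=5.292, a4=0.714, a0=21.945; τ=−ln(0.7309)/21.945=0.014 → t=0.029; u2·a0=0.0978·21.945=2.146 ≤ a1=3.248 → R1 fires; Z=6 X=9 R=6
Draw 3: a1=2.784, a2=13.986, a3=5.832, a4=0.918, a0=23.520; τ=−ln(0.1980)/23.520=0.069 → t=0.098; u2·a0=0.6962·23.520=16.375; a1=2.784 < 16.375 ≤ a1+a2=16.770 → R2 fires; Z=5 X=9 R=8
Draw 4: a1=2.320, a2=11.655, a3=4.860, a4=0.918, a0=19.753; τ=−ln(0.4196)/19.753=0.044 → t=0.142; u2·a0=0.6655·19.753=13.146; a1=2.320 < 13.146 ≤ a1+a2=13.975 → R2 fires; Z=4 X=9 R=10
Draw 5: a1=1.856, a2=9.324, a3=3.888, a4=0.918, a0=15.986; τ=−ln(0.8545)/15.986=0.010 → t=0.152; u2·a0=0.8729·15.986=13.954; a1+a2=11.180 < 13.954 ≤ a1+…+a3=15.068 → R3 fires; Z=5 X=10 R=10
Draw 6: a1=2.320, a2=12.950, a3=5.400, a4=1.020, a0=21.690; τ=−ln(0.9518)/21.690=0.002 → t=0.154; u2·a0=0.1029·21.690=2.232 ≤ a1=2.320 → R1 fires; Z=4 X=12 R=10
Draw 7: a1=1.856, a2=12.432, a3=5.184, a4=1.224, a0=20.696; τ=−ln(0.3044)/20.696=0.057 → t=0.211; u2·a0=0.7239·20.696=14.982; a1+a2=14.288 < 14.982 ≤ a1+…+a3=19.472 → R3 fires; Z=5 X=13 R=10
Draw 8: a1=2.320, a2=16.835, a3=7.020, a4=1.326, a0=27.501; τ=−ln(0.4386)/27.501=0.030 → t=0.241; u2·a0=0.4784·27.501=13.156; a1=2.320 < 13.156 ≤ a1+a2=19.155 → R2 fires; Z=4 X=13 R=12
Draw 9: a1=1.856, a2=13.468, a3=5.616, a4=1.326, a0=22.266; τ=−ln(0.1728)/22.266=0.079 → t=0.320; u2·a0=0.4210·22.266=9.374; a1=1.856 < 9.374 ≤ a1+a2=15.324 → R2 fires; Z=3 X=13 R=14
Draw 10: a1=1.392, a2=10.101, a3=4.212, a4=1.326, a0=17.031; τ=−ln(0.9303)/17.031=0.004 → t=0.324; u2·a0=0.4847·17.031=8.255; a1=1.392 < 8.255 ≤ a1+a2=11.493 → R2 fires; Z=2 X=13 R=16
Draw 11: a1=0.928, a2=6.734, a3=2.808, a4=1.326, a0=11.796; τ=−ln(0.6300)/11.796=0.039 → t=0.364; u2·a0=0.9096·11.796=10.730; a1+…+a3=10.470 < 10.730 ≤ a1+…+a4=11.796 → R4 fires; Z=2 X=12 R=17
Draw 12: a1=0.928, a2=6.216, a3=2.592, a4=1.224, a0=10.960; τ=−ln(0.6577)/10.960=0.038 → t=0.402; u2·a0=0.8827·10.960=9.674; a1+a2=7.144 < 9.674 ≤ a1+…+a3=9.736 → R3 fires; Z=3 X=13 R=17
Draw 13: a1=1.392, a2=10.101, a3=4.212, a4=1.326, a0=17.031; τ=−ln(0.3685)/17.031=0.059 → t=0.460; u2·a0=0.4644·17.031=7.909; a1=1.392 < 7.909 ≤ a1+a2=11.493 → R2 fires; Z=2 X=13 R=19
Draw 14: a1=0.928, a2=6.734, a3=2.808, a4=1.326, a0=11.796; τ=−ln(0.0817)/11.796=0.212 → t=0.673 > T=0.64: stop.
Read off Z at T=0.64: 2

Z at T = 2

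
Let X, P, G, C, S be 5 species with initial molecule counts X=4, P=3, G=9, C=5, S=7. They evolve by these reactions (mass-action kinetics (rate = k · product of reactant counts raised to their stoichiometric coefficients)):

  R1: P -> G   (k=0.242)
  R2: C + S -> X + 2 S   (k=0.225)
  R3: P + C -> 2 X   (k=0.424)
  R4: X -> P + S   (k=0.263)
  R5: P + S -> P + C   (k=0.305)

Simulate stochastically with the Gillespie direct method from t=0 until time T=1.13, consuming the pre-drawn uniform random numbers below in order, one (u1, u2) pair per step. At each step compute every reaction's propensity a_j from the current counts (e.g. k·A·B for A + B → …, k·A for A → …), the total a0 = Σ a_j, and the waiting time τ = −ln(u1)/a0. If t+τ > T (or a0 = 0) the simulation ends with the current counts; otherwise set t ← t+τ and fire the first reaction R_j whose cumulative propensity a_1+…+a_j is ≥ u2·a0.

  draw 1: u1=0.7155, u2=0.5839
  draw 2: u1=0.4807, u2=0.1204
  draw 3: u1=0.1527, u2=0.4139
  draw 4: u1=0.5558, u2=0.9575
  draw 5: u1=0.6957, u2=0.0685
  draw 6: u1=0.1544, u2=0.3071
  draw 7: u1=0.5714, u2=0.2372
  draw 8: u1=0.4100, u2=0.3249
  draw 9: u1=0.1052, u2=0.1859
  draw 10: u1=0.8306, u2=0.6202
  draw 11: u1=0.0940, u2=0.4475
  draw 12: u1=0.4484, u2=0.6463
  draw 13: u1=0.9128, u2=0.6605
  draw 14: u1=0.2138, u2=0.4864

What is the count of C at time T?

C at T = 4

t=0.000: X=4 P=3 G=9 C=5 S=7
Draw 1: a1=0.726, a2=7.875, a3=6.360, a4=1.052, a5=6.405, a0=22.418; τ=−ln(0.7155)/22.418=0.015 → t=0.015; u2·a0=0.5839·22.418=13.090; a1+a2=8.601 < 13.090 ≤ a1+…+a3=14.961 → R3 fires; X=6 P=2 G=9 C=4 S=7
Draw 2: a1=0.484, a2=6.300, a3=3.392, a4=1.578, a5=4.270, a0=16.024; τ=−ln(0.4807)/16.024=0.046 → t=0.061; u2·a0=0.1204·16.024=1.929; a1=0.484 < 1.929 ≤ a1+a2=6.784 → R2 fires; X=7 P=2 G=9 C=3 S=8
Draw 3: a1=0.484, a2=5.400, a3=2.544, a4=1.841, a5=4.880, a0=15.149; τ=−ln(0.1527)/15.149=0.124 → t=0.185; u2·a0=0.4139·15.149=6.270; a1+a2=5.884 < 6.270 ≤ a1+…+a3=8.428 → R3 fires; X=9 P=1 G=9 C=2 S=8
Draw 4: a1=0.242, a2=3.600, a3=0.848, a4=2.367, a5=2.440, a0=9.497; τ=−ln(0.5558)/9.497=0.062 → t=0.247; u2·a0=0.9575·9.497=9.093; a1+…+a4=7.057 < 9.093 ≤ a1+…+a5=9.497 → R5 fires; X=9 P=1 G=9 C=3 S=7
Draw 5: a1=0.242, a2=4.725, a3=1.272, a4=2.367, a5=2.135, a0=10.741; τ=−ln(0.6957)/10.741=0.034 → t=0.280; u2·a0=0.0685·10.741=0.736; a1=0.242 < 0.736 ≤ a1+a2=4.967 → R2 fires; X=10 P=1 G=9 C=2 S=8
Draw 6: a1=0.242, a2=3.600, a3=0.848, a4=2.630, a5=2.440, a0=9.760; τ=−ln(0.1544)/9.760=0.191 → t=0.472; u2·a0=0.3071·9.760=2.997; a1=0.242 < 2.997 ≤ a1+a2=3.842 → R2 fires; X=11 P=1 G=9 C=1 S=9
Draw 7: a1=0.242, a2=2.025, a3=0.424, a4=2.893, a5=2.745, a0=8.329; τ=−ln(0.5714)/8.329=0.067 → t=0.539; u2·a0=0.2372·8.329=1.976; a1=0.242 < 1.976 ≤ a1+a2=2.267 → R2 fires; X=12 P=1 G=9 C=0 S=10
Draw 8: a1=0.242, a2=0.000, a3=0.000, a4=3.156, a5=3.050, a0=6.448; τ=−ln(0.4100)/6.448=0.138 → t=0.677; u2·a0=0.3249·6.448=2.095; a1+…+a3=0.242 < 2.095 ≤ a1+…+a4=3.398 → R4 fires; X=11 P=2 G=9 C=0 S=11
Draw 9: a1=0.484, a2=0.000, a3=0.000, a4=2.893, a5=6.710, a0=10.087; τ=−ln(0.1052)/10.087=0.223 → t=0.900; u2·a0=0.1859·10.087=1.875; a1+…+a3=0.484 < 1.875 ≤ a1+…+a4=3.377 → R4 fires; X=10 P=3 G=9 C=0 S=12
Draw 10: a1=0.726, a2=0.000, a3=0.000, a4=2.630, a5=10.980, a0=14.336; τ=−ln(0.8306)/14.336=0.013 → t=0.913; u2·a0=0.6202·14.336=8.891; a1+…+a4=3.356 < 8.891 ≤ a1+…+a5=14.336 → R5 fires; X=10 P=3 G=9 C=1 S=11
Draw 11: a1=0.726, a2=2.475, a3=1.272, a4=2.630, a5=10.065, a0=17.168; τ=−ln(0.0940)/17.168=0.138 → t=1.051; u2·a0=0.4475·17.168=7.683; a1+…+a4=7.103 < 7.683 ≤ a1+…+a5=17.168 → R5 fires; X=10 P=3 G=9 C=2 S=10
Draw 12: a1=0.726, a2=4.500, a3=2.544, a4=2.630, a5=9.150, a0=19.550; τ=−ln(0.4484)/19.550=0.041 → t=1.092; u2·a0=0.6463·19.550=12.635; a1+…+a4=10.400 < 12.635 ≤ a1+…+a5=19.550 → R5 fires; X=10 P=3 G=9 C=3 S=9
Draw 13: a1=0.726, a2=6.075, a3=3.816, a4=2.630, a5=8.235, a0=21.482; τ=−ln(0.9128)/21.482=0.004 → t=1.096; u2·a0=0.6605·21.482=14.189; a1+…+a4=13.247 < 14.189 ≤ a1+…+a5=21.482 → R5 fires; X=10 P=3 G=9 C=4 S=8
Draw 14: a1=0.726, a2=7.200, a3=5.088, a4=2.630, a5=7.320, a0=22.964; τ=−ln(0.2138)/22.964=0.067 → t=1.164 > T=1.13: stop.
Read off C at T=1.13: 4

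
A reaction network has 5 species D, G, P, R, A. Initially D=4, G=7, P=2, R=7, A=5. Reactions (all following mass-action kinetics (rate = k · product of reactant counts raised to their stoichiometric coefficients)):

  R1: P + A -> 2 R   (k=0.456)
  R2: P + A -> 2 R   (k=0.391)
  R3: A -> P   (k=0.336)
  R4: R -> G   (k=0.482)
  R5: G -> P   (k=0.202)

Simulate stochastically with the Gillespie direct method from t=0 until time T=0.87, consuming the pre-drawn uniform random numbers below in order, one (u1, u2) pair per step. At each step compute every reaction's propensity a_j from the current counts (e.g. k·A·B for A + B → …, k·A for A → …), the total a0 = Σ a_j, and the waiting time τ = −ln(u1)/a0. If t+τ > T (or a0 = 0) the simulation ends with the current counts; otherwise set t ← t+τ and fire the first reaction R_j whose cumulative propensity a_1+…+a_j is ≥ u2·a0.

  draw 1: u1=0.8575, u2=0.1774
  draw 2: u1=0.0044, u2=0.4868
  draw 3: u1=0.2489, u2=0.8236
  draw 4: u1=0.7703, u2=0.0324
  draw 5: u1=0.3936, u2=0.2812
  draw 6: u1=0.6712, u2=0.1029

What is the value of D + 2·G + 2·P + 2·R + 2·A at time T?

Value at T = 46

Check how each reaction changes W = D + 2·G + 2·P + 2·R + 2·A (weight of products minus weight of reactants):
R1: P + A -> 2 R: (2·2) − (2·1 + 2·1) = 4 − 4 = 0
R2: P + A -> 2 R: (2·2) − (2·1 + 2·1) = 4 − 4 = 0
R3: A -> P: (2·1) − (2·1) = 2 − 2 = 0
R4: R -> G: (2·1) − (2·1) = 2 − 2 = 0
R5: G -> P: (2·1) − (2·1) = 2 − 2 = 0
Every reaction leaves W unchanged, so W is conserved and no simulation is needed: W(T) = W(0) = 4 + 2·7 + 2·2 + 2·7 + 2·5 = 46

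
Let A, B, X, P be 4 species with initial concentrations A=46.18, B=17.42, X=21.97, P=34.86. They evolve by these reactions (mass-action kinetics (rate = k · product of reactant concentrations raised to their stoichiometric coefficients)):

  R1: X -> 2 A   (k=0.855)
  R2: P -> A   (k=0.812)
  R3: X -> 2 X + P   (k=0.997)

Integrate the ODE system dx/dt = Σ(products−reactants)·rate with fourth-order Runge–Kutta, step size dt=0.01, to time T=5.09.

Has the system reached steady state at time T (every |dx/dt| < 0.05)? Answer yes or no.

Steady state at T: no

RK4 with dt=0.01: 509 steps to T=5.09. Trajectory (selected grid times):
t=0.00: A=46.18 B=17.42 X=21.97 P=34.86
t=0.57: A=83.96 B=17.42 X=23.82 P=32.39
t=1.13: A=122.23 B=17.42 X=25.79 P=31.71
t=1.70: A=163.17 B=17.42 X=27.97 P=32.22
t=2.26: A=205.97 B=17.42 X=30.28 P=33.55
t=2.83: A=252.68 B=17.42 X=32.84 P=35.51
t=3.39: A=302.09 B=17.42 X=35.55 P=37.92
t=3.96: A=356.37 B=17.42 X=38.55 P=40.77
t=4.52: A=414.04 B=17.42 X=41.74 P=43.93
t=5.09: A=477.56 B=17.42 X=45.26 P=47.49
Rates at T: R1=38.6986, R2=38.5639, R3=45.1258
dx/dt at T (Σ net stoichiometry × rate): A=+115.9611, B=+0.0000, X=+6.4271, P=+6.5619
Largest |dx/dt| is |+115.9611| (A) ≥ 0.05 → not steady.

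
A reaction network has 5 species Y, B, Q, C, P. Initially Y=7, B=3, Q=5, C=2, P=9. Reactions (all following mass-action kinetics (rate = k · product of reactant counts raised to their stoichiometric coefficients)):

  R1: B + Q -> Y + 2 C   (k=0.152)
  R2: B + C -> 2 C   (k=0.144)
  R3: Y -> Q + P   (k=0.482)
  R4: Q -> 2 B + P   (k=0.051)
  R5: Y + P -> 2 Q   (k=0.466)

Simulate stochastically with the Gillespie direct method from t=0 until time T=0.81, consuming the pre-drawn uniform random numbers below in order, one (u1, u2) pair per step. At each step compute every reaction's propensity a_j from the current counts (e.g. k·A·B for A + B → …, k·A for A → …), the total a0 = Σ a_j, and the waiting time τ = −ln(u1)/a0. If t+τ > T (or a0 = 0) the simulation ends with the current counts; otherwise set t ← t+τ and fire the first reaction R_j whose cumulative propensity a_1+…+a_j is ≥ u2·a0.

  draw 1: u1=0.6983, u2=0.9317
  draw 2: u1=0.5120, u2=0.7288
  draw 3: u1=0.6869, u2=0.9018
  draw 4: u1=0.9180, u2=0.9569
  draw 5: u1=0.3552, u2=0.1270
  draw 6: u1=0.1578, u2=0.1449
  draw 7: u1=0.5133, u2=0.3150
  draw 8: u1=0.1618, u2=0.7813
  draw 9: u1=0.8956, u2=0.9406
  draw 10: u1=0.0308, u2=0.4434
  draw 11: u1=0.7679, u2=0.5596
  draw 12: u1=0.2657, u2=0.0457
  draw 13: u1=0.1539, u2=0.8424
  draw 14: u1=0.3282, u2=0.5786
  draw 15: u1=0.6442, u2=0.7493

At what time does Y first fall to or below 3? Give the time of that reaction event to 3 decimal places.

t=0.000: Y=7 B=3 Q=5 C=2 P=9
Draw 1: a1=2.280, a2=0.864, a3=3.374, a4=0.255, a5=29.358, a0=36.131; τ=−ln(0.6983)/36.131=0.010 → t=0.010; u2·a0=0.9317·36.131=33.663; a1+…+a4=6.773 < 33.663 ≤ a1+…+a5=36.131 → R5 fires; Y=6 B=3 Q=7 C=2 P=8
Draw 2: a1=3.192, a2=0.864, a3=2.892, a4=0.357, a5=22.368, a0=29.673; τ=−ln(0.5120)/29.673=0.023 → t=0.032; u2·a0=0.7288·29.673=21.626; a1+…+a4=7.305 < 21.626 ≤ a1+…+a5=29.673 → R5 fires; Y=5 B=3 Q=9 C=2 P=7
Draw 3: a1=4.104, a2=0.864, a3=2.410, a4=0.459, a5=16.310, a0=24.147; τ=−ln(0.6869)/24.147=0.016 → t=0.048; u2·a0=0.9018·24.147=21.776; a1+…+a4=7.837 < 21.776 ≤ a1+…+a5=24.147 → R5 fires; Y=4 B=3 Q=11 C=2 P=6
Draw 4: a1=5.016, a2=0.864, a3=1.928, a4=0.561, a5=11.184, a0=19.553; τ=−ln(0.9180)/19.553=0.004 → t=0.052; u2·a0=0.9569·19.553=18.710; a1+…+a4=8.369 < 18.710 ≤ a1+…+a5=19.553 → R5 fires; Y=3 B=3 Q=13 C=2 P=5
Draw 5: a1=5.928, a2=0.864, a3=1.446, a4=0.663, a5=6.990, a0=15.891; τ=−ln(0.3552)/15.891=0.065 → t=0.118; u2·a0=0.1270·15.891=2.018 ≤ a1=5.928 → R1 fires; Y=4 B=2 Q=12 C=4 P=5
Draw 6: a1=3.648, a2=1.152, a3=1.928, a4=0.612, a5=9.320, a0=16.660; τ=−ln(0.1578)/16.660=0.111 → t=0.228; u2·a0=0.1449·16.660=2.414 ≤ a1=3.648 → R1 fires; Y=5 B=1 Q=11 C=6 P=5
Draw 7: a1=1.672, a2=0.864, a3=2.410, a4=0.561, a5=11.650, a0=17.157; τ=−ln(0.5133)/17.157=0.039 → t=0.267; u2·a0=0.3150·17.157=5.404; a1+…+a3=4.946 < 5.404 ≤ a1+…+a4=5.507 → R4 fires; Y=5 B=3 Q=10 C=6 P=6
Draw 8: a1=4.560, a2=2.592, a3=2.410, a4=0.510, a5=13.980, a0=24.052; τ=−ln(0.1618)/24.052=0.076 → t=0.343; u2·a0=0.7813·24.052=18.792; a1+…+a4=10.072 < 18.792 ≤ a1+…+a5=24.052 → R5 fires; Y=4 B=3 Q=12 C=6 P=5
Draw 9: a1=5.472, a2=2.592, a3=1.928, a4=0.612, a5=9.320, a0=19.924; τ=−ln(0.8956)/19.924=0.006 → t=0.349; u2·a0=0.9406·19.924=18.741; a1+…+a4=10.604 < 18.741 ≤ a1+…+a5=19.924 → R5 fires; Y=3 B=3 Q=14 C=6 P=4
Draw 10: a1=6.384, a2=2.592, a3=1.446, a4=0.714, a5=5.592, a0=16.728; τ=−ln(0.0308)/16.728=0.208 → t=0.557; u2·a0=0.4434·16.728=7.417; a1=6.384 < 7.417 ≤ a1+a2=8.976 → R2 fires; Y=3 B=2 Q=14 C=7 P=4
Draw 11: a1=4.256, a2=2.016, a3=1.446, a4=0.714, a5=5.592, a0=14.024; τ=−ln(0.7679)/14.024=0.019 → t=0.575; u2·a0=0.5596·14.024=7.848; a1+…+a3=7.718 < 7.848 ≤ a1+…+a4=8.432 → R4 fires; Y=3 B=4 Q=13 C=7 P=5
Draw 12: a1=7.904, a2=4.032, a3=1.446, a4=0.663, a5=6.990, a0=21.035; τ=−ln(0.2657)/21.035=0.063 → t=0.638; u2·a0=0.0457·21.035=0.961 ≤ a1=7.904 → R1 fires; Y=4 B=3 Q=12 C=9 P=5
Draw 13: a1=5.472, a2=3.888, a3=1.928, a4=0.612, a5=9.320, a0=21.220; τ=−ln(0.1539)/21.220=0.088 → t=0.727; u2·a0=0.8424·21.220=17.876; a1+…+a4=11.900 < 17.876 ≤ a1+…+a5=21.220 → R5 fires; Y=3 B=3 Q=14 C=9 P=4
Draw 14: a1=6.384, a2=3.888, a3=1.446, a4=0.714, a5=5.592, a0=18.024; τ=−ln(0.3282)/18.024=0.062 → t=0.788; u2·a0=0.5786·18.024=10.429; a1+a2=10.272 < 10.429 ≤ a1+…+a3=11.718 → R3 fires; Y=2 B=3 Q=15 C=9 P=5
Draw 15: a1=6.840, a2=3.888, a3=0.964, a4=0.765, a5=4.660, a0=17.117; τ=−ln(0.6442)/17.117=0.026 → t=0.814 > T=0.81: stop.
Y first becomes ≤ 3 when it reaches 3 at the event at t=0.052.

Threshold first reached at t = 0.052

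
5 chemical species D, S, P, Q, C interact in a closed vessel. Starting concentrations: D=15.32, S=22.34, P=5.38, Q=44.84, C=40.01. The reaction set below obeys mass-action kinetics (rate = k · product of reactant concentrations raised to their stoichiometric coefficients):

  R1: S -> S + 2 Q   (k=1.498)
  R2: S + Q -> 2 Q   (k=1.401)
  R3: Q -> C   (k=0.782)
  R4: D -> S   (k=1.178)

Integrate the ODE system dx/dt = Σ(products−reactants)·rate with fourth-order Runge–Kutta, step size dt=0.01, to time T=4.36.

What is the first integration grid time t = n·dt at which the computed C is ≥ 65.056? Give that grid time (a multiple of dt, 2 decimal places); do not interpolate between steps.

Threshold first reached at t = 0.55

RK4 with dt=0.01: 436 steps to T=4.36. Trajectory (selected grid times):
t=0.00: D=15.32 S=22.34 P=5.38 Q=44.84 C=40.01
t=0.48: D=8.70 S=0.14 P=5.38 Q=52.43 C=62.33
t=0.54: D=8.11 S=0.14 P=5.38 Q=50.64 C=64.75
t=0.55: D=8.01 S=0.13 P=5.38 Q=50.34 C=65.14
t=0.97: D=4.89 S=0.11 P=5.38 Q=39.03 C=79.76
t=1.45: D=2.78 S=0.08 P=5.38 Q=28.68 C=92.39
t=1.94: D=1.56 S=0.06 P=5.38 Q=20.64 C=101.76
t=2.42: D=0.89 S=0.05 P=5.38 Q=14.81 C=108.36
t=2.91: D=0.50 S=0.04 P=5.38 Q=10.48 C=113.16
t=3.39: D=0.28 S=0.03 P=5.38 Q=7.43 C=116.49
t=3.88: D=0.16 S=0.03 P=5.38 Q=5.21 C=118.89
t=4.36: D=0.09 S=0.02 P=5.38 Q=3.67 C=120.53
C(0.54)=64.747 < 65.056 but C(0.55)=65.142 ≥ 65.056, so the first grid time is t=0.55.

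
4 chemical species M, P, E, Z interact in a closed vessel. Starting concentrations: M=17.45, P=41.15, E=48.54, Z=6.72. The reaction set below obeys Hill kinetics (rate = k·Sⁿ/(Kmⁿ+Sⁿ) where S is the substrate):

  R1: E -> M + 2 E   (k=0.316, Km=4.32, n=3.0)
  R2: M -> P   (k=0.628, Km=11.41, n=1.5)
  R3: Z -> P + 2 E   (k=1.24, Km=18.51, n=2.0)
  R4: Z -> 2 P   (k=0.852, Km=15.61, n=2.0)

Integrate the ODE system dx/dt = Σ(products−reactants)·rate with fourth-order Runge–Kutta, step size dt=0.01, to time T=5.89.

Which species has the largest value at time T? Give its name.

Dominant species at T: E

RK4 with dt=0.01: 589 steps to T=5.89. Trajectory (selected grid times):
t=0.00: M=17.45 P=41.15 E=48.54 Z=6.72
t=0.65: M=17.39 P=41.68 E=48.93 Z=6.54
t=1.31: M=17.33 P=42.20 E=49.31 Z=6.37
t=1.96: M=17.27 P=42.71 E=49.69 Z=6.21
t=2.62: M=17.21 P=43.21 E=50.06 Z=6.06
t=3.27: M=17.15 P=43.69 E=50.41 Z=5.91
t=3.93: M=17.09 P=44.17 E=50.77 Z=5.77
t=4.58: M=17.03 P=44.63 E=51.12 Z=5.63
t=5.24: M=16.97 P=45.10 E=51.46 Z=5.50
t=5.89: M=16.91 P=45.54 E=51.79 Z=5.38
At T=5.89: M=16.91 P=45.54 E=51.79 Z=5.38; the largest is E.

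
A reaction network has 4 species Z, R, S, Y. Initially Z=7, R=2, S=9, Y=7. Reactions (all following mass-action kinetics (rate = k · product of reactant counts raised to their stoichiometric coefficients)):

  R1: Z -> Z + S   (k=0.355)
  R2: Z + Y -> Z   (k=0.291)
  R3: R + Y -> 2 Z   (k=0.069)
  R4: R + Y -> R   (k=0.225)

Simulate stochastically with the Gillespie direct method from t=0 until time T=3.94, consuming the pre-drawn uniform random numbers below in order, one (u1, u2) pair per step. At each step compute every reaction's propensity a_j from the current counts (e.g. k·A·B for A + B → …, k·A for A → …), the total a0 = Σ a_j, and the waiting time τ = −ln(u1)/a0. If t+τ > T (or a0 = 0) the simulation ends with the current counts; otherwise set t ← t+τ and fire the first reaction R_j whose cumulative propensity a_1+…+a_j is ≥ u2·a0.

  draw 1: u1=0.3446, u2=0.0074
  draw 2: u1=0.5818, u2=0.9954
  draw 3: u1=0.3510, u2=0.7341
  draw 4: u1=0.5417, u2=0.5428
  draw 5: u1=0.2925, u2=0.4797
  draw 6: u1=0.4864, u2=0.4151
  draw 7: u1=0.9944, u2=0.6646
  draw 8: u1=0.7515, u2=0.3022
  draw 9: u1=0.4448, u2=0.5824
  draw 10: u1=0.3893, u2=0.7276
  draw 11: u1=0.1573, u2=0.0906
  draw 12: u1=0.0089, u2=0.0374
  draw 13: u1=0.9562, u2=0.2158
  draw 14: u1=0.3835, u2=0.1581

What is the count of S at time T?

t=0.000: Z=7 R=2 S=9 Y=7
Draw 1: a1=2.485, a2=14.259, a3=0.966, a4=3.150, a0=20.860; τ=−ln(0.3446)/20.860=0.051 → t=0.051; u2·a0=0.0074·20.860=0.154 ≤ a1=2.485 → R1 fires; Z=7 R=2 S=10 Y=7
Draw 2: a1=2.485, a2=14.259, a3=0.966, a4=3.150, a0=20.860; τ=−ln(0.5818)/20.860=0.026 → t=0.077; u2·a0=0.9954·20.860=20.764; a1+…+a3=17.710 < 20.764 ≤ a1+…+a4=20.860 → R4 fires; Z=7 R=2 S=10 Y=6
Draw 3: a1=2.485, a2=12.222, a3=0.828, a4=2.700, a0=18.235; τ=−ln(0.3510)/18.235=0.057 → t=0.134; u2·a0=0.7341·18.235=13.386; a1=2.485 < 13.386 ≤ a1+a2=14.707 → R2 fires; Z=7 R=2 S=10 Y=5
Draw 4: a1=2.485, a2=10.185, a3=0.690, a4=2.250, a0=15.610; τ=−ln(0.5417)/15.610=0.039 → t=0.174; u2·a0=0.5428·15.610=8.473; a1=2.485 < 8.473 ≤ a1+a2=12.670 → R2 fires; Z=7 R=2 S=10 Y=4
Draw 5: a1=2.485, a2=8.148, a3=0.552, a4=1.800, a0=12.985; τ=−ln(0.2925)/12.985=0.095 → t=0.268; u2·a0=0.4797·12.985=6.229; a1=2.485 < 6.229 ≤ a1+a2=10.633 → R2 fires; Z=7 R=2 S=10 Y=3
Draw 6: a1=2.485, a2=6.111, a3=0.414, a4=1.350, a0=10.360; τ=−ln(0.4864)/10.360=0.070 → t=0.338; u2·a0=0.4151·10.360=4.300; a1=2.485 < 4.300 ≤ a1+a2=8.596 → R2 fires; Z=7 R=2 S=10 Y=2
Draw 7: a1=2.485, a2=4.074, a3=0.276, a4=0.900, a0=7.735; τ=−ln(0.9944)/7.735=0.001 → t=0.339; u2·a0=0.6646·7.735=5.141; a1=2.485 < 5.141 ≤ a1+a2=6.559 → R2 fires; Z=7 R=2 S=10 Y=1
Draw 8: a1=2.485, a2=2.037, a3=0.138, a4=0.450, a0=5.110; τ=−ln(0.7515)/5.110=0.056 → t=0.395; u2·a0=0.3022·5.110=1.544 ≤ a1=2.485 → R1 fires; Z=7 R=2 S=11 Y=1
Draw 9: a1=2.485, a2=2.037, a3=0.138, a4=0.450, a0=5.110; τ=−ln(0.4448)/5.110=0.159 → t=0.553; u2·a0=0.5824·5.110=2.976; a1=2.485 < 2.976 ≤ a1+a2=4.522 → R2 fires; Z=7 R=2 S=11 Y=0
Draw 10: a1=2.485, a2=0.000, a3=0.000, a4=0.000, a0=2.485; τ=−ln(0.3893)/2.485=0.380 → t=0.933; u2·a0=0.7276·2.485=1.808 ≤ a1=2.485 → R1 fires; Z=7 R=2 S=12 Y=0
Draw 11: a1=2.485, a2=0.000, a3=0.000, a4=0.000, a0=2.485; τ=−ln(0.1573)/2.485=0.744 → t=1.677; u2·a0=0.0906·2.485=0.225 ≤ a1=2.485 → R1 fires; Z=7 R=2 S=13 Y=0
Draw 12: a1=2.485, a2=0.000, a3=0.000, a4=0.000, a0=2.485; τ=−ln(0.0089)/2.485=1.900 → t=3.577; u2·a0=0.0374·2.485=0.093 ≤ a1=2.485 → R1 fires; Z=7 R=2 S=14 Y=0
Draw 13: a1=2.485, a2=0.000, a3=0.000, a4=0.000, a0=2.485; τ=−ln(0.9562)/2.485=0.018 → t=3.595; u2·a0=0.2158·2.485=0.536 ≤ a1=2.485 → R1 fires; Z=7 R=2 S=15 Y=0
Draw 14: a1=2.485, a2=0.000, a3=0.000, a4=0.000, a0=2.485; τ=−ln(0.3835)/2.485=0.386 → t=3.981 > T=3.94: stop.
Read off S at T=3.94: 15

S at T = 15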